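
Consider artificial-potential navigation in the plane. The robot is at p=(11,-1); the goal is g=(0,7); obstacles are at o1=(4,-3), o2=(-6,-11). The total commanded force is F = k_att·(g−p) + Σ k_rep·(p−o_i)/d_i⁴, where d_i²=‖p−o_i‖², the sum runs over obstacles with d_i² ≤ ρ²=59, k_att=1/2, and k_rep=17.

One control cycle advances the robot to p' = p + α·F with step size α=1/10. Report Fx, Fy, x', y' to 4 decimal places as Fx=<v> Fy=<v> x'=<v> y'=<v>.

Fx=-5.4576 Fy=4.0121 x'=10.4542 y'=-0.5988

F_att = 1/2·(g−p) = 1/2·(-11,8) = (-5.5000,4.0000)
o1: d²=53 ≤ ρ²=59; F_rep = 17·(7,2)/53² = (0.0424,0.0121)
o2: d²=389 > ρ²=59 → inactive
F = F_att + ΣF_rep = (-5.4576,4.0121)
p' = p + 1/10·F = (10.4542,-0.5988)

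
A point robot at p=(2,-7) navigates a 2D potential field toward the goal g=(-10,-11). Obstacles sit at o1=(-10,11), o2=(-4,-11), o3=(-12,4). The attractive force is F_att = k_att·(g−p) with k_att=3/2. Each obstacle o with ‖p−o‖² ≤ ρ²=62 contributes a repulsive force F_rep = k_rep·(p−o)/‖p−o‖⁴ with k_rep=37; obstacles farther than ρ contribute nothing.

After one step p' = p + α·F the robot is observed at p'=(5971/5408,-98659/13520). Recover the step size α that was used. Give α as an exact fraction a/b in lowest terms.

α = 1/20

F_att = 3/2·(g−p) = 3/2·(-12,-4) = (-18.0000,-6.0000)
o1: d²=468 > ρ²=62 → inactive
o2: d²=52 ≤ ρ²=62; F_rep = 37·(6,4)/52² = (0.0821,0.0547)
o3: d²=317 > ρ²=62 → inactive
F = F_att + ΣF_rep = (-17.9179,-5.9453)
Δp = p'−p = (-0.8959,-0.2973); α = Δx/Fx = (-4845/5408) / (-24225/1352) = 1/20
check: Δy/Fy = (-4019/13520) / (-4019/676) = 1/20 ✓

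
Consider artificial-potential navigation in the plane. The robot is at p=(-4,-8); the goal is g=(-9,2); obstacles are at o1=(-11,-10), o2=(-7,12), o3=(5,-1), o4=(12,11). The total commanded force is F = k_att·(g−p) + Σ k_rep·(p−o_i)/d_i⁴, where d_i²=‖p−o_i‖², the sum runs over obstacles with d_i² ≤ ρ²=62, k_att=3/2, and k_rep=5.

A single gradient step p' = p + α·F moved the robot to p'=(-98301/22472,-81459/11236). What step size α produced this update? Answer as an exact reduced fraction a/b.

F_att = 3/2·(g−p) = 3/2·(-5,10) = (-7.5000,15.0000)
o1: d²=53 ≤ ρ²=62; F_rep = 5·(7,2)/53² = (0.0125,0.0036)
o2: d²=409 > ρ²=62 → inactive
o3: d²=130 > ρ²=62 → inactive
o4: d²=617 > ρ²=62 → inactive
F = F_att + ΣF_rep = (-7.4875,15.0036)
Δp = p'−p = (-0.3744,0.7502); α = Δx/Fx = (-8413/22472) / (-42065/5618) = 1/20
check: Δy/Fy = (8429/11236) / (42145/2809) = 1/20 ✓

α = 1/20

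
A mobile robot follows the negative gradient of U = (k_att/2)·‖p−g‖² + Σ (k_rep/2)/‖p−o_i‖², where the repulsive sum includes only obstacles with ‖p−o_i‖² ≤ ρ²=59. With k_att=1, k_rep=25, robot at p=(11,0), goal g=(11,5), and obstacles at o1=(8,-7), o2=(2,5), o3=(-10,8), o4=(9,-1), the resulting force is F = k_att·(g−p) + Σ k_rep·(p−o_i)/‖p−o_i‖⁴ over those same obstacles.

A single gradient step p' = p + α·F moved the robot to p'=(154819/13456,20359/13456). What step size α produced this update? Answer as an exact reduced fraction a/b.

α = 1/4

F_att = 1·(g−p) = 1·(0,5) = (0.0000,5.0000)
o1: d²=58 ≤ ρ²=59; F_rep = 25·(3,7)/58² = (0.0223,0.0520)
o2: d²=106 > ρ²=59 → inactive
o3: d²=505 > ρ²=59 → inactive
o4: d²=5 ≤ ρ²=59; F_rep = 25·(2,1)/5² = (2.0000,1.0000)
F = F_att + ΣF_rep = (2.0223,6.0520)
Δp = p'−p = (0.5056,1.5130); α = Δx/Fx = (6803/13456) / (6803/3364) = 1/4
check: Δy/Fy = (20359/13456) / (20359/3364) = 1/4 ✓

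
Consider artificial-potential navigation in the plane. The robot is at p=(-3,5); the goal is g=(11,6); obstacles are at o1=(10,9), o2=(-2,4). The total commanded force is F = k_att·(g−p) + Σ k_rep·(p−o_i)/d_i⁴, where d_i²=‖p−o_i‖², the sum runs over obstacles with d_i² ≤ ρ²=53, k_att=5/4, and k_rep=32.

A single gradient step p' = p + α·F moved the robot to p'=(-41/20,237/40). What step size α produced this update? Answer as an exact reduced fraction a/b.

α = 1/10

F_att = 5/4·(g−p) = 5/4·(14,1) = (17.5000,1.2500)
o1: d²=185 > ρ²=53 → inactive
o2: d²=2 ≤ ρ²=53; F_rep = 32·(-1,1)/2² = (-8.0000,8.0000)
F = F_att + ΣF_rep = (9.5000,9.2500)
Δp = p'−p = (0.9500,0.9250); α = Δx/Fx = (19/20) / (19/2) = 1/10
check: Δy/Fy = (37/40) / (37/4) = 1/10 ✓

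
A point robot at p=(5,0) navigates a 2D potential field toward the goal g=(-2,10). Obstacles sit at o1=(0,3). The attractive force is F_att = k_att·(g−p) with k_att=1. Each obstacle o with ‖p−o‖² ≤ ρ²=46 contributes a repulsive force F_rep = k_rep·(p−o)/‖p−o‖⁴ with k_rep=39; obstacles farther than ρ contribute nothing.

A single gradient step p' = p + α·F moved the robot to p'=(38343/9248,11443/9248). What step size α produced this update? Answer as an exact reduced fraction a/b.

α = 1/8

F_att = 1·(g−p) = 1·(-7,10) = (-7.0000,10.0000)
o1: d²=34 ≤ ρ²=46; F_rep = 39·(5,-3)/34² = (0.1687,-0.1012)
F = F_att + ΣF_rep = (-6.8313,9.8988)
Δp = p'−p = (-0.8539,1.2373); α = Δx/Fx = (-7897/9248) / (-7897/1156) = 1/8
check: Δy/Fy = (11443/9248) / (11443/1156) = 1/8 ✓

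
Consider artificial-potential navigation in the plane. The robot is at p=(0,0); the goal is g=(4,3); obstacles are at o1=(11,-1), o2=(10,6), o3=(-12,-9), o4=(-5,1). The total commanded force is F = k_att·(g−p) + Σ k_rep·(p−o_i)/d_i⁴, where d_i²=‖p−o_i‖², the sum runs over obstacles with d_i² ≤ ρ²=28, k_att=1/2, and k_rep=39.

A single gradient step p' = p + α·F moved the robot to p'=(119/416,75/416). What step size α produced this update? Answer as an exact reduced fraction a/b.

α = 1/8

F_att = 1/2·(g−p) = 1/2·(4,3) = (2.0000,1.5000)
o1: d²=122 > ρ²=28 → inactive
o2: d²=136 > ρ²=28 → inactive
o3: d²=225 > ρ²=28 → inactive
o4: d²=26 ≤ ρ²=28; F_rep = 39·(5,-1)/26² = (0.2885,-0.0577)
F = F_att + ΣF_rep = (2.2885,1.4423)
Δp = p'−p = (0.2861,0.1803); α = Δx/Fx = (119/416) / (119/52) = 1/8
check: Δy/Fy = (75/416) / (75/52) = 1/8 ✓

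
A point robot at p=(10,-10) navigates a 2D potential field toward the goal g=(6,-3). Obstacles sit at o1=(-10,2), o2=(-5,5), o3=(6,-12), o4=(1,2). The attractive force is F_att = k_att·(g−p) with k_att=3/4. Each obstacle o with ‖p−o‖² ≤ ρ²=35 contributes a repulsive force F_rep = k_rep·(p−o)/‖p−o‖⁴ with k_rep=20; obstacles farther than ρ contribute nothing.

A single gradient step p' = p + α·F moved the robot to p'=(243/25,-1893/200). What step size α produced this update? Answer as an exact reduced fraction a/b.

F_att = 3/4·(g−p) = 3/4·(-4,7) = (-3.0000,5.2500)
o1: d²=544 > ρ²=35 → inactive
o2: d²=450 > ρ²=35 → inactive
o3: d²=20 ≤ ρ²=35; F_rep = 20·(4,2)/20² = (0.2000,0.1000)
o4: d²=225 > ρ²=35 → inactive
F = F_att + ΣF_rep = (-2.8000,5.3500)
Δp = p'−p = (-0.2800,0.5350); α = Δx/Fx = (-7/25) / (-14/5) = 1/10
check: Δy/Fy = (107/200) / (107/20) = 1/10 ✓

α = 1/10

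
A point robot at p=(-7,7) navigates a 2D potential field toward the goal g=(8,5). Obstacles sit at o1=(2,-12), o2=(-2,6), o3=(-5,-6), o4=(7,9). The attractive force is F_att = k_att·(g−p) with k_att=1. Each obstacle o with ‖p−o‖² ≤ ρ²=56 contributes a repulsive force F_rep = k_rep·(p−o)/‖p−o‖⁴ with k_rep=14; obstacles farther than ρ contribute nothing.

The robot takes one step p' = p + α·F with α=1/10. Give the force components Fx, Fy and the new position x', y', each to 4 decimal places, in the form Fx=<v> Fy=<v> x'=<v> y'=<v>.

F_att = 1·(g−p) = 1·(15,-2) = (15.0000,-2.0000)
o1: d²=442 > ρ²=56 → inactive
o2: d²=26 ≤ ρ²=56; F_rep = 14·(-5,1)/26² = (-0.1036,0.0207)
o3: d²=173 > ρ²=56 → inactive
o4: d²=200 > ρ²=56 → inactive
F = F_att + ΣF_rep = (14.8964,-1.9793)
p' = p + 1/10·F = (-5.5104,6.8021)

Fx=14.8964 Fy=-1.9793 x'=-5.5104 y'=6.8021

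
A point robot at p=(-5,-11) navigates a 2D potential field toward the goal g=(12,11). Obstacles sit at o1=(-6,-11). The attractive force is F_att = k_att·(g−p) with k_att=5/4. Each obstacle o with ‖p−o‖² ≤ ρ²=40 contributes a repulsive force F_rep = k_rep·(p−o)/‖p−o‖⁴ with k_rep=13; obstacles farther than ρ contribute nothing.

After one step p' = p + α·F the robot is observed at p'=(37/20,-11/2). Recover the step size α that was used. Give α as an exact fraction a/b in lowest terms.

F_att = 5/4·(g−p) = 5/4·(17,22) = (21.2500,27.5000)
o1: d²=1 ≤ ρ²=40; F_rep = 13·(1,0)/1² = (13.0000,0.0000)
F = F_att + ΣF_rep = (34.2500,27.5000)
Δp = p'−p = (6.8500,5.5000); α = Δx/Fx = (137/20) / (137/4) = 1/5
check: Δy/Fy = (11/2) / (55/2) = 1/5 ✓

α = 1/5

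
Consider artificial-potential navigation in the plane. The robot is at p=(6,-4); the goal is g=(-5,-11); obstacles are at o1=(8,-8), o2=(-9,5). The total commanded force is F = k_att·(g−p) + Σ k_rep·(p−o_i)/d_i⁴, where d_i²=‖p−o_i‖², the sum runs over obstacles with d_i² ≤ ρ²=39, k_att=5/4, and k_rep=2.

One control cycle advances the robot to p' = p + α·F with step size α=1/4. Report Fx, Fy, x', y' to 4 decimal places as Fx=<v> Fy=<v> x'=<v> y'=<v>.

F_att = 5/4·(g−p) = 5/4·(-11,-7) = (-13.7500,-8.7500)
o1: d²=20 ≤ ρ²=39; F_rep = 2·(-2,4)/20² = (-0.0100,0.0200)
o2: d²=306 > ρ²=39 → inactive
F = F_att + ΣF_rep = (-13.7600,-8.7300)
p' = p + 1/4·F = (2.5600,-6.1825)

Fx=-13.7600 Fy=-8.7300 x'=2.5600 y'=-6.1825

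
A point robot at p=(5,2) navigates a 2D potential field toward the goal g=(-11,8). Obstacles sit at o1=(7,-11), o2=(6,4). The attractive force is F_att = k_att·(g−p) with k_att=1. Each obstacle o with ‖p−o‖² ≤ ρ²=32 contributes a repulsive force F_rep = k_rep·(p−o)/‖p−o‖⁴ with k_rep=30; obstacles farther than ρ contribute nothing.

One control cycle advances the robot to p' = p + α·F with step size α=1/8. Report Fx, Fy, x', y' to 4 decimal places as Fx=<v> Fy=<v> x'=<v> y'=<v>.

Fx=-17.2000 Fy=3.6000 x'=2.8500 y'=2.4500

F_att = 1·(g−p) = 1·(-16,6) = (-16.0000,6.0000)
o1: d²=173 > ρ²=32 → inactive
o2: d²=5 ≤ ρ²=32; F_rep = 30·(-1,-2)/5² = (-1.2000,-2.4000)
F = F_att + ΣF_rep = (-17.2000,3.6000)
p' = p + 1/8·F = (2.8500,2.4500)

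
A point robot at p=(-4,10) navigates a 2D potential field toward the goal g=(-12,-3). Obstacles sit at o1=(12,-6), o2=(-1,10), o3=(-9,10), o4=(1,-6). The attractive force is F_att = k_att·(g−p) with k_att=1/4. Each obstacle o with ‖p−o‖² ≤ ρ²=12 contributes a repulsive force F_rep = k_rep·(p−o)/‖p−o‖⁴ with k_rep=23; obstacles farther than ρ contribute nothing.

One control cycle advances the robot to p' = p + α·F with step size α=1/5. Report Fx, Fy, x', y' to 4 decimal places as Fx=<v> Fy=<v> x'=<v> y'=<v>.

Fx=-2.8519 Fy=-3.2500 x'=-4.5704 y'=9.3500

F_att = 1/4·(g−p) = 1/4·(-8,-13) = (-2.0000,-3.2500)
o1: d²=512 > ρ²=12 → inactive
o2: d²=9 ≤ ρ²=12; F_rep = 23·(-3,0)/9² = (-0.8519,0.0000)
o3: d²=25 > ρ²=12 → inactive
o4: d²=281 > ρ²=12 → inactive
F = F_att + ΣF_rep = (-2.8519,-3.2500)
p' = p + 1/5·F = (-4.5704,9.3500)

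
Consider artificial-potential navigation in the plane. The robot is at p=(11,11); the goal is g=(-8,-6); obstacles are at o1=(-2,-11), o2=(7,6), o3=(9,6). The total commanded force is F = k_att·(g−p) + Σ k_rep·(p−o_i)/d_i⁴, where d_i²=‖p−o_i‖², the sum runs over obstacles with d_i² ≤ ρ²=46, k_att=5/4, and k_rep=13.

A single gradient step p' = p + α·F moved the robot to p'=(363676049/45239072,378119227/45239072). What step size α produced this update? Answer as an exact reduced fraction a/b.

α = 1/8

F_att = 5/4·(g−p) = 5/4·(-19,-17) = (-23.7500,-21.2500)
o1: d²=653 > ρ²=46 → inactive
o2: d²=41 ≤ ρ²=46; F_rep = 13·(4,5)/41² = (0.0309,0.0387)
o3: d²=29 ≤ ρ²=46; F_rep = 13·(2,5)/29² = (0.0309,0.0773)
F = F_att + ΣF_rep = (-23.6882,-21.1340)
Δp = p'−p = (-2.9610,-2.6418); α = Δx/Fx = (-133953743/45239072) / (-133953743/5654884) = 1/8
check: Δy/Fy = (-119510565/45239072) / (-119510565/5654884) = 1/8 ✓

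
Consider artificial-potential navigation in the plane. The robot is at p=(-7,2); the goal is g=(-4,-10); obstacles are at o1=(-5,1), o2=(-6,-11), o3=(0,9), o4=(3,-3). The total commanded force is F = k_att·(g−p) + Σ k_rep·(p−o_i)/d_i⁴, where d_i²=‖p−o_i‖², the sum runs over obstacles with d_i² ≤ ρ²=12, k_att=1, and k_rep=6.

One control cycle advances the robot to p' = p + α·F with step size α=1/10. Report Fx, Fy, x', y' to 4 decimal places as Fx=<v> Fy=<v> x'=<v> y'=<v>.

Fx=2.5200 Fy=-11.7600 x'=-6.7480 y'=0.8240

F_att = 1·(g−p) = 1·(3,-12) = (3.0000,-12.0000)
o1: d²=5 ≤ ρ²=12; F_rep = 6·(-2,1)/5² = (-0.4800,0.2400)
o2: d²=170 > ρ²=12 → inactive
o3: d²=98 > ρ²=12 → inactive
o4: d²=125 > ρ²=12 → inactive
F = F_att + ΣF_rep = (2.5200,-11.7600)
p' = p + 1/10·F = (-6.7480,0.8240)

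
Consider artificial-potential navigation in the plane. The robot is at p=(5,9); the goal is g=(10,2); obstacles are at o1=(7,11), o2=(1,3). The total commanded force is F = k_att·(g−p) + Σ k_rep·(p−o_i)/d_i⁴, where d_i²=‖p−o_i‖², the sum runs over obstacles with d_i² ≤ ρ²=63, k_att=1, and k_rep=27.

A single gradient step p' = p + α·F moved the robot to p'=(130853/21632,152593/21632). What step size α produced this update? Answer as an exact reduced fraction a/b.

F_att = 1·(g−p) = 1·(5,-7) = (5.0000,-7.0000)
o1: d²=8 ≤ ρ²=63; F_rep = 27·(-2,-2)/8² = (-0.8438,-0.8438)
o2: d²=52 ≤ ρ²=63; F_rep = 27·(4,6)/52² = (0.0399,0.0599)
F = F_att + ΣF_rep = (4.1962,-7.7838)
Δp = p'−p = (1.0490,-1.9460); α = Δx/Fx = (22693/21632) / (22693/5408) = 1/4
check: Δy/Fy = (-42095/21632) / (-42095/5408) = 1/4 ✓

α = 1/4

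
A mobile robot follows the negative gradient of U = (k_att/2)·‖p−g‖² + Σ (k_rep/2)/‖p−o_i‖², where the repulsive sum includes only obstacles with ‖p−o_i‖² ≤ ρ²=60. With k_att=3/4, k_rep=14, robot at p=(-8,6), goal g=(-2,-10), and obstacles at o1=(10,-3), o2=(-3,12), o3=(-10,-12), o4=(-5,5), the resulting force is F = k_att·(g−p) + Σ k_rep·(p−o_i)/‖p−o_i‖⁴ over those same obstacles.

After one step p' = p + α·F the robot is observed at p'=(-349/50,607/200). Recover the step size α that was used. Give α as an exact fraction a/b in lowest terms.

α = 1/4

F_att = 3/4·(g−p) = 3/4·(6,-16) = (4.5000,-12.0000)
o1: d²=405 > ρ²=60 → inactive
o2: d²=61 > ρ²=60 → inactive
o3: d²=328 > ρ²=60 → inactive
o4: d²=10 ≤ ρ²=60; F_rep = 14·(-3,1)/10² = (-0.4200,0.1400)
F = F_att + ΣF_rep = (4.0800,-11.8600)
Δp = p'−p = (1.0200,-2.9650); α = Δx/Fx = (51/50) / (102/25) = 1/4
check: Δy/Fy = (-593/200) / (-593/50) = 1/4 ✓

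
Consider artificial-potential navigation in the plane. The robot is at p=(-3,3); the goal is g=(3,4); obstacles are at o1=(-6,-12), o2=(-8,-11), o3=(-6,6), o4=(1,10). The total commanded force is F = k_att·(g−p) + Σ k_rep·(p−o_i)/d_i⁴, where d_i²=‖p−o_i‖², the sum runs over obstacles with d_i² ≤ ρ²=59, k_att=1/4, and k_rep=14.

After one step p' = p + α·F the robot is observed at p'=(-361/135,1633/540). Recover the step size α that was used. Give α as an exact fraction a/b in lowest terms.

α = 1/5

F_att = 1/4·(g−p) = 1/4·(6,1) = (1.5000,0.2500)
o1: d²=234 > ρ²=59 → inactive
o2: d²=221 > ρ²=59 → inactive
o3: d²=18 ≤ ρ²=59; F_rep = 14·(3,-3)/18² = (0.1296,-0.1296)
o4: d²=65 > ρ²=59 → inactive
F = F_att + ΣF_rep = (1.6296,0.1204)
Δp = p'−p = (0.3259,0.0241); α = Δx/Fx = (44/135) / (44/27) = 1/5
check: Δy/Fy = (13/540) / (13/108) = 1/5 ✓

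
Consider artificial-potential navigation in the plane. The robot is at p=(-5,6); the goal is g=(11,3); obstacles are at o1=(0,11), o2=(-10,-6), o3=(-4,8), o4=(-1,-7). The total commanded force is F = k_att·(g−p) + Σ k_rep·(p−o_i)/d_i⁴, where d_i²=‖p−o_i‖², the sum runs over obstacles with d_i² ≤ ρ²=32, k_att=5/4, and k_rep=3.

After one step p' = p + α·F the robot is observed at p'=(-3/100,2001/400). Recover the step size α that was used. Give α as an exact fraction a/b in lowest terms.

F_att = 5/4·(g−p) = 5/4·(16,-3) = (20.0000,-3.7500)
o1: d²=50 > ρ²=32 → inactive
o2: d²=169 > ρ²=32 → inactive
o3: d²=5 ≤ ρ²=32; F_rep = 3·(-1,-2)/5² = (-0.1200,-0.2400)
o4: d²=185 > ρ²=32 → inactive
F = F_att + ΣF_rep = (19.8800,-3.9900)
Δp = p'−p = (4.9700,-0.9975); α = Δx/Fx = (497/100) / (497/25) = 1/4
check: Δy/Fy = (-399/400) / (-399/100) = 1/4 ✓

α = 1/4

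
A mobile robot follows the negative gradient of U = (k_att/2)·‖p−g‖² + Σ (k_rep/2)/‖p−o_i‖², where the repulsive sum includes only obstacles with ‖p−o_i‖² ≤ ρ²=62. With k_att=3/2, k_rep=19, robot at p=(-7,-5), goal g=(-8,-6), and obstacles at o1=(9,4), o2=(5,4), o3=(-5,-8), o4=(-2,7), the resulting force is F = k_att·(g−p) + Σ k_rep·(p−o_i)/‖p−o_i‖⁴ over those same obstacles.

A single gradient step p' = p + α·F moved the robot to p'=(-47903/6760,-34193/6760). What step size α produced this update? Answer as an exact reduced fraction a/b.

F_att = 3/2·(g−p) = 3/2·(-1,-1) = (-1.5000,-1.5000)
o1: d²=337 > ρ²=62 → inactive
o2: d²=225 > ρ²=62 → inactive
o3: d²=13 ≤ ρ²=62; F_rep = 19·(-2,3)/13² = (-0.2249,0.3373)
o4: d²=169 > ρ²=62 → inactive
F = F_att + ΣF_rep = (-1.7249,-1.1627)
Δp = p'−p = (-0.0862,-0.0581); α = Δx/Fx = (-583/6760) / (-583/338) = 1/20
check: Δy/Fy = (-393/6760) / (-393/338) = 1/20 ✓

α = 1/20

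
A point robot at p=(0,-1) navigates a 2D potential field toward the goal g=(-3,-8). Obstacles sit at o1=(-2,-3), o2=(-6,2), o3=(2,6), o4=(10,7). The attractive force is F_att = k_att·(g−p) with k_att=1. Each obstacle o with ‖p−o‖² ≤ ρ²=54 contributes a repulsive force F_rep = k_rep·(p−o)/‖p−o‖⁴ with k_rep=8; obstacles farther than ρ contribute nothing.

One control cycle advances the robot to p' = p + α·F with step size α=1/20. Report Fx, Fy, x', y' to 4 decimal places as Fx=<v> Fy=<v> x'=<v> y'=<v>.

F_att = 1·(g−p) = 1·(-3,-7) = (-3.0000,-7.0000)
o1: d²=8 ≤ ρ²=54; F_rep = 8·(2,2)/8² = (0.2500,0.2500)
o2: d²=45 ≤ ρ²=54; F_rep = 8·(6,-3)/45² = (0.0237,-0.0119)
o3: d²=53 ≤ ρ²=54; F_rep = 8·(-2,-7)/53² = (-0.0057,-0.0199)
o4: d²=164 > ρ²=54 → inactive
F = F_att + ΣF_rep = (-2.7320,-6.7818)
p' = p + 1/20·F = (-0.1366,-1.3391)

Fx=-2.7320 Fy=-6.7818 x'=-0.1366 y'=-1.3391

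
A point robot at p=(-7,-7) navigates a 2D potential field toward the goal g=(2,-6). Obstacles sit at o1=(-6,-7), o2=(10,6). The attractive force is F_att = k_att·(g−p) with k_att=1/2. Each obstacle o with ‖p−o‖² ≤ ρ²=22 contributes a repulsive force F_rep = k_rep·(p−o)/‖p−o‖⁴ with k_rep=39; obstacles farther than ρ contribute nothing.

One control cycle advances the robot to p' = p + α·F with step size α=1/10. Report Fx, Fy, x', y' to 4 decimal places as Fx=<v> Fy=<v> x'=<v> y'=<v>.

Fx=-34.5000 Fy=0.5000 x'=-10.4500 y'=-6.9500

F_att = 1/2·(g−p) = 1/2·(9,1) = (4.5000,0.5000)
o1: d²=1 ≤ ρ²=22; F_rep = 39·(-1,0)/1² = (-39.0000,0.0000)
o2: d²=458 > ρ²=22 → inactive
F = F_att + ΣF_rep = (-34.5000,0.5000)
p' = p + 1/10·F = (-10.4500,-6.9500)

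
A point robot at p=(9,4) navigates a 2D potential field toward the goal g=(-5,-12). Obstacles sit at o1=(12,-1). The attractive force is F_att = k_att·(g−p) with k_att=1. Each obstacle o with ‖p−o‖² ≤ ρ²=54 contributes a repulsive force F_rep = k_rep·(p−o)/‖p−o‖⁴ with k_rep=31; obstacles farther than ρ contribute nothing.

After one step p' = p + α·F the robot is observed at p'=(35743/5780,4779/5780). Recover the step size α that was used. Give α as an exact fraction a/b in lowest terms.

F_att = 1·(g−p) = 1·(-14,-16) = (-14.0000,-16.0000)
o1: d²=34 ≤ ρ²=54; F_rep = 31·(-3,5)/34² = (-0.0804,0.1341)
F = F_att + ΣF_rep = (-14.0804,-15.8659)
Δp = p'−p = (-2.8161,-3.1732); α = Δx/Fx = (-16277/5780) / (-16277/1156) = 1/5
check: Δy/Fy = (-18341/5780) / (-18341/1156) = 1/5 ✓

α = 1/5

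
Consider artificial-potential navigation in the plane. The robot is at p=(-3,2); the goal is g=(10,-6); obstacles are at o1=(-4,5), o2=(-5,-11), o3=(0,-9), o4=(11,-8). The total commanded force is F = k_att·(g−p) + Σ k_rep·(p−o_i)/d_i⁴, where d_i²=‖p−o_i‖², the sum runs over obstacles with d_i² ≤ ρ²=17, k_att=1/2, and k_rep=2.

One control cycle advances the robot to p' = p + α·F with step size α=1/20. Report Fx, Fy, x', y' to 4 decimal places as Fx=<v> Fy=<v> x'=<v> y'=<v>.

Fx=6.5200 Fy=-4.0600 x'=-2.6740 y'=1.7970

F_att = 1/2·(g−p) = 1/2·(13,-8) = (6.5000,-4.0000)
o1: d²=10 ≤ ρ²=17; F_rep = 2·(1,-3)/10² = (0.0200,-0.0600)
o2: d²=173 > ρ²=17 → inactive
o3: d²=130 > ρ²=17 → inactive
o4: d²=296 > ρ²=17 → inactive
F = F_att + ΣF_rep = (6.5200,-4.0600)
p' = p + 1/20·F = (-2.6740,1.7970)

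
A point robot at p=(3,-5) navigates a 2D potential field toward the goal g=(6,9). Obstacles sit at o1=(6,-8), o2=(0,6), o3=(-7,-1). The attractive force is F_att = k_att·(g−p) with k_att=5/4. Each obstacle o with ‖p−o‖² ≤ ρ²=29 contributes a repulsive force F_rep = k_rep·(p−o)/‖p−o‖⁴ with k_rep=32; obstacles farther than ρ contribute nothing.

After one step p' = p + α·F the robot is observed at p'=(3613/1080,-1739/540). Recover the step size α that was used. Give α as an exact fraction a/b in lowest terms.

F_att = 5/4·(g−p) = 5/4·(3,14) = (3.7500,17.5000)
o1: d²=18 ≤ ρ²=29; F_rep = 32·(-3,3)/18² = (-0.2963,0.2963)
o2: d²=130 > ρ²=29 → inactive
o3: d²=116 > ρ²=29 → inactive
F = F_att + ΣF_rep = (3.4537,17.7963)
Δp = p'−p = (0.3454,1.7796); α = Δx/Fx = (373/1080) / (373/108) = 1/10
check: Δy/Fy = (961/540) / (961/54) = 1/10 ✓

α = 1/10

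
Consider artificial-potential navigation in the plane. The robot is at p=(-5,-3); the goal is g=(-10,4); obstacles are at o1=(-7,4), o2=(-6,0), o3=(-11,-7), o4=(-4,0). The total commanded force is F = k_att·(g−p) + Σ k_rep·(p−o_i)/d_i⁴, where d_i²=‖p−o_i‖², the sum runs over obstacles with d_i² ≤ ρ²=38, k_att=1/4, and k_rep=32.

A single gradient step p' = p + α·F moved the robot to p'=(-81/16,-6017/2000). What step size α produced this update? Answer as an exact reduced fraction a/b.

α = 1/20

F_att = 1/4·(g−p) = 1/4·(-5,7) = (-1.2500,1.7500)
o1: d²=53 > ρ²=38 → inactive
o2: d²=10 ≤ ρ²=38; F_rep = 32·(1,-3)/10² = (0.3200,-0.9600)
o3: d²=52 > ρ²=38 → inactive
o4: d²=10 ≤ ρ²=38; F_rep = 32·(-1,-3)/10² = (-0.3200,-0.9600)
F = F_att + ΣF_rep = (-1.2500,-0.1700)
Δp = p'−p = (-0.0625,-0.0085); α = Δx/Fx = (-1/16) / (-5/4) = 1/20
check: Δy/Fy = (-17/2000) / (-17/100) = 1/20 ✓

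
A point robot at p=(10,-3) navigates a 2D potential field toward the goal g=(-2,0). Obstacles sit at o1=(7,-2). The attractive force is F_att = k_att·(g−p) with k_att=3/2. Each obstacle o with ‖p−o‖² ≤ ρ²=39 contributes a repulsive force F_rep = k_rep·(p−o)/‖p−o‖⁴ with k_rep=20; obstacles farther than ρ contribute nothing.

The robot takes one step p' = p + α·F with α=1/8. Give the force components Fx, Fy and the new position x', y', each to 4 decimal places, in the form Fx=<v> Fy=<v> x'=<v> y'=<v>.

F_att = 3/2·(g−p) = 3/2·(-12,3) = (-18.0000,4.5000)
o1: d²=10 ≤ ρ²=39; F_rep = 20·(3,-1)/10² = (0.6000,-0.2000)
F = F_att + ΣF_rep = (-17.4000,4.3000)
p' = p + 1/8·F = (7.8250,-2.4625)

Fx=-17.4000 Fy=4.3000 x'=7.8250 y'=-2.4625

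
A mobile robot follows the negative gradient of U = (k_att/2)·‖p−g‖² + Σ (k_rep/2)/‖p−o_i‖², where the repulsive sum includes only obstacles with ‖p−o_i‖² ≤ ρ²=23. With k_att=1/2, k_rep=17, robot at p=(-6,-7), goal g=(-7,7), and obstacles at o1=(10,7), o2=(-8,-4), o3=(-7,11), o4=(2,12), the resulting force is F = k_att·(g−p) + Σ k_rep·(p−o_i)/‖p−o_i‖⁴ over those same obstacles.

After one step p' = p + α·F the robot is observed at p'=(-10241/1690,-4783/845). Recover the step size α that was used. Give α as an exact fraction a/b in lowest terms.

α = 1/5

F_att = 1/2·(g−p) = 1/2·(-1,14) = (-0.5000,7.0000)
o1: d²=452 > ρ²=23 → inactive
o2: d²=13 ≤ ρ²=23; F_rep = 17·(2,-3)/13² = (0.2012,-0.3018)
o3: d²=325 > ρ²=23 → inactive
o4: d²=425 > ρ²=23 → inactive
F = F_att + ΣF_rep = (-0.2988,6.6982)
Δp = p'−p = (-0.0598,1.3396); α = Δx/Fx = (-101/1690) / (-101/338) = 1/5
check: Δy/Fy = (1132/845) / (1132/169) = 1/5 ✓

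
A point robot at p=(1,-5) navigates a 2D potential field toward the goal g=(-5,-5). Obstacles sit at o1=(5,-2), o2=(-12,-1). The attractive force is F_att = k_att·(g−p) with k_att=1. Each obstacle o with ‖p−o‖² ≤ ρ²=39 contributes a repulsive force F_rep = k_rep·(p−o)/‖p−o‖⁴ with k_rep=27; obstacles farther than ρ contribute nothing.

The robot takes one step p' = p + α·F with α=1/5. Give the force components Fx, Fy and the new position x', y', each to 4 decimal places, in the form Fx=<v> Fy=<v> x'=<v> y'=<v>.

F_att = 1·(g−p) = 1·(-6,0) = (-6.0000,0.0000)
o1: d²=25 ≤ ρ²=39; F_rep = 27·(-4,-3)/25² = (-0.1728,-0.1296)
o2: d²=185 > ρ²=39 → inactive
F = F_att + ΣF_rep = (-6.1728,-0.1296)
p' = p + 1/5·F = (-0.2346,-5.0259)

Fx=-6.1728 Fy=-0.1296 x'=-0.2346 y'=-5.0259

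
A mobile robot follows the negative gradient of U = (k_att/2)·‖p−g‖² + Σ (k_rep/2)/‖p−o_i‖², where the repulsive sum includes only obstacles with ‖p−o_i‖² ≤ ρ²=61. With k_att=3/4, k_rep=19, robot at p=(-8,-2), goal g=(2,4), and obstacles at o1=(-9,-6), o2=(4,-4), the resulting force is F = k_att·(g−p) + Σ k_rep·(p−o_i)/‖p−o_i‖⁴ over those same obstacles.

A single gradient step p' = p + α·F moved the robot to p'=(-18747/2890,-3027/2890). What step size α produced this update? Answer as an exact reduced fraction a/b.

α = 1/5

F_att = 3/4·(g−p) = 3/4·(10,6) = (7.5000,4.5000)
o1: d²=17 ≤ ρ²=61; F_rep = 19·(1,4)/17² = (0.0657,0.2630)
o2: d²=148 > ρ²=61 → inactive
F = F_att + ΣF_rep = (7.5657,4.7630)
Δp = p'−p = (1.5131,0.9526); α = Δx/Fx = (4373/2890) / (4373/578) = 1/5
check: Δy/Fy = (2753/2890) / (2753/578) = 1/5 ✓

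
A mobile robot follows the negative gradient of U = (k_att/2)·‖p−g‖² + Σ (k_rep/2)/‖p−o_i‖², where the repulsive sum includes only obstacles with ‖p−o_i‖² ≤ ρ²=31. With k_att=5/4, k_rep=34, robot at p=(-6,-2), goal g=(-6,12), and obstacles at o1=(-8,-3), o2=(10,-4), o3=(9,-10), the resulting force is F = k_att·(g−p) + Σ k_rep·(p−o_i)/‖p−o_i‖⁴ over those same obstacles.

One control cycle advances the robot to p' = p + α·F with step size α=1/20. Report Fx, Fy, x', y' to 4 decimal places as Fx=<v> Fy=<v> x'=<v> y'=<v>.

F_att = 5/4·(g−p) = 5/4·(0,14) = (0.0000,17.5000)
o1: d²=5 ≤ ρ²=31; F_rep = 34·(2,1)/5² = (2.7200,1.3600)
o2: d²=260 > ρ²=31 → inactive
o3: d²=289 > ρ²=31 → inactive
F = F_att + ΣF_rep = (2.7200,18.8600)
p' = p + 1/20·F = (-5.8640,-1.0570)

Fx=2.7200 Fy=18.8600 x'=-5.8640 y'=-1.0570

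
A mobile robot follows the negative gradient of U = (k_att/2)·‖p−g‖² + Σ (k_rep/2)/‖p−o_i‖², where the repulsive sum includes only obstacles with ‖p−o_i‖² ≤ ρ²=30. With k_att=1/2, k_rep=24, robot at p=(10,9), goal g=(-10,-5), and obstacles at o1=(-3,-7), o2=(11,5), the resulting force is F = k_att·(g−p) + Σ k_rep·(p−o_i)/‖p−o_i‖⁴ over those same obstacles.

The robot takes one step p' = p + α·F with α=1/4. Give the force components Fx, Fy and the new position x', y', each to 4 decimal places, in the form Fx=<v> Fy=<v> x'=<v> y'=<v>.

F_att = 1/2·(g−p) = 1/2·(-20,-14) = (-10.0000,-7.0000)
o1: d²=425 > ρ²=30 → inactive
o2: d²=17 ≤ ρ²=30; F_rep = 24·(-1,4)/17² = (-0.0830,0.3322)
F = F_att + ΣF_rep = (-10.0830,-6.6678)
p' = p + 1/4·F = (7.4792,7.3330)

Fx=-10.0830 Fy=-6.6678 x'=7.4792 y'=7.3330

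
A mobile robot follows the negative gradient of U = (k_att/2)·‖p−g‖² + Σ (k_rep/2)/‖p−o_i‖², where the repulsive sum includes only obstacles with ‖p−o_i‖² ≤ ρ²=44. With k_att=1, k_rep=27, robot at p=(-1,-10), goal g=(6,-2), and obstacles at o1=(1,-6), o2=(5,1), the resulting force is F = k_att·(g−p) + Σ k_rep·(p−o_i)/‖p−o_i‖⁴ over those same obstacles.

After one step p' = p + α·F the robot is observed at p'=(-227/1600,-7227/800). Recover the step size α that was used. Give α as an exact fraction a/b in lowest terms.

α = 1/8

F_att = 1·(g−p) = 1·(7,8) = (7.0000,8.0000)
o1: d²=20 ≤ ρ²=44; F_rep = 27·(-2,-4)/20² = (-0.1350,-0.2700)
o2: d²=157 > ρ²=44 → inactive
F = F_att + ΣF_rep = (6.8650,7.7300)
Δp = p'−p = (0.8581,0.9663); α = Δx/Fx = (1373/1600) / (1373/200) = 1/8
check: Δy/Fy = (773/800) / (773/100) = 1/8 ✓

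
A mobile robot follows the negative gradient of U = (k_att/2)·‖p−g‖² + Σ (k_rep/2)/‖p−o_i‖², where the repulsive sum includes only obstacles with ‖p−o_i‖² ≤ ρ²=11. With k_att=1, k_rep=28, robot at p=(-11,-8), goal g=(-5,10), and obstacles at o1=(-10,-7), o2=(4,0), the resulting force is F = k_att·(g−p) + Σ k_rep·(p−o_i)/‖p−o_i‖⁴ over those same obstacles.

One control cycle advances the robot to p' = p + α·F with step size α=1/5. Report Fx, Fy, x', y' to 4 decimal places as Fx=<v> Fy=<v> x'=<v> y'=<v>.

F_att = 1·(g−p) = 1·(6,18) = (6.0000,18.0000)
o1: d²=2 ≤ ρ²=11; F_rep = 28·(-1,-1)/2² = (-7.0000,-7.0000)
o2: d²=289 > ρ²=11 → inactive
F = F_att + ΣF_rep = (-1.0000,11.0000)
p' = p + 1/5·F = (-11.2000,-5.8000)

Fx=-1.0000 Fy=11.0000 x'=-11.2000 y'=-5.8000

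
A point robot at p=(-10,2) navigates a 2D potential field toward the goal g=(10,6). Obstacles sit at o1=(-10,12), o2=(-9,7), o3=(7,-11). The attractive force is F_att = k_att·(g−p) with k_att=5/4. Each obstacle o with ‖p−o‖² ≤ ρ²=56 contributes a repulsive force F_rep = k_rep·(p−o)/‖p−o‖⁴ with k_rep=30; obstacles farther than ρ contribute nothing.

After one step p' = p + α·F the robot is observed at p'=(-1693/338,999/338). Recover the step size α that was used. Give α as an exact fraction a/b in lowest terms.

F_att = 5/4·(g−p) = 5/4·(20,4) = (25.0000,5.0000)
o1: d²=100 > ρ²=56 → inactive
o2: d²=26 ≤ ρ²=56; F_rep = 30·(-1,-5)/26² = (-0.0444,-0.2219)
o3: d²=458 > ρ²=56 → inactive
F = F_att + ΣF_rep = (24.9556,4.7781)
Δp = p'−p = (4.9911,0.9556); α = Δx/Fx = (1687/338) / (8435/338) = 1/5
check: Δy/Fy = (323/338) / (1615/338) = 1/5 ✓

α = 1/5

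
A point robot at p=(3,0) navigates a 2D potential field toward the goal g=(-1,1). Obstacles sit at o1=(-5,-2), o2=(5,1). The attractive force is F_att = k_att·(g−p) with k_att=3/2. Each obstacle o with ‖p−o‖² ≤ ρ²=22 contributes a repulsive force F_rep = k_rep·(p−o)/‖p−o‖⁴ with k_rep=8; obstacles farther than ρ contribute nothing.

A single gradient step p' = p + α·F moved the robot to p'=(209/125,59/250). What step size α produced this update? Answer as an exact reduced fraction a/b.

F_att = 3/2·(g−p) = 3/2·(-4,1) = (-6.0000,1.5000)
o1: d²=68 > ρ²=22 → inactive
o2: d²=5 ≤ ρ²=22; F_rep = 8·(-2,-1)/5² = (-0.6400,-0.3200)
F = F_att + ΣF_rep = (-6.6400,1.1800)
Δp = p'−p = (-1.3280,0.2360); α = Δx/Fx = (-166/125) / (-166/25) = 1/5
check: Δy/Fy = (59/250) / (59/50) = 1/5 ✓

α = 1/5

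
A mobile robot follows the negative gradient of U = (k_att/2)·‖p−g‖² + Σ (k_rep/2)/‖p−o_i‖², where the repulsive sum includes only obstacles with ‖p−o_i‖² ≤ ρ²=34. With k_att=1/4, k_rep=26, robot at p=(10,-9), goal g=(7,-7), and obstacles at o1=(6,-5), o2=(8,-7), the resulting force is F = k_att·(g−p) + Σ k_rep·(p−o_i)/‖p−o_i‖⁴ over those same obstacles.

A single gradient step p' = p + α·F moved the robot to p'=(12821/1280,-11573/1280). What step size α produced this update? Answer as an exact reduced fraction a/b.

α = 1/10

F_att = 1/4·(g−p) = 1/4·(-3,2) = (-0.7500,0.5000)
o1: d²=32 ≤ ρ²=34; F_rep = 26·(4,-4)/32² = (0.1016,-0.1016)
o2: d²=8 ≤ ρ²=34; F_rep = 26·(2,-2)/8² = (0.8125,-0.8125)
F = F_att + ΣF_rep = (0.1641,-0.4141)
Δp = p'−p = (0.0164,-0.0414); α = Δx/Fx = (21/1280) / (21/128) = 1/10
check: Δy/Fy = (-53/1280) / (-53/128) = 1/10 ✓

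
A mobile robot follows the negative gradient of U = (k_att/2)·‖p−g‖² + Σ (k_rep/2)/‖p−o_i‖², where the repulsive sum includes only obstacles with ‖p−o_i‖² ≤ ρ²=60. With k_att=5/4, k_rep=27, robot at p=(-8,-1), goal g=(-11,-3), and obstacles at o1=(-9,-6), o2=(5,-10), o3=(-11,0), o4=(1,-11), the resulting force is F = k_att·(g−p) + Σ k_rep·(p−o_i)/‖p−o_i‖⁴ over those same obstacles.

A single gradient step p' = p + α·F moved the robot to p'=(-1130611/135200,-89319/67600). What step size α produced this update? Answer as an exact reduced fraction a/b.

α = 1/8

F_att = 5/4·(g−p) = 5/4·(-3,-2) = (-3.7500,-2.5000)
o1: d²=26 ≤ ρ²=60; F_rep = 27·(1,5)/26² = (0.0399,0.1997)
o2: d²=250 > ρ²=60 → inactive
o3: d²=10 ≤ ρ²=60; F_rep = 27·(3,-1)/10² = (0.8100,-0.2700)
o4: d²=181 > ρ²=60 → inactive
F = F_att + ΣF_rep = (-2.9001,-2.5703)
Δp = p'−p = (-0.3625,-0.3213); α = Δx/Fx = (-49011/135200) / (-49011/16900) = 1/8
check: Δy/Fy = (-21719/67600) / (-21719/8450) = 1/8 ✓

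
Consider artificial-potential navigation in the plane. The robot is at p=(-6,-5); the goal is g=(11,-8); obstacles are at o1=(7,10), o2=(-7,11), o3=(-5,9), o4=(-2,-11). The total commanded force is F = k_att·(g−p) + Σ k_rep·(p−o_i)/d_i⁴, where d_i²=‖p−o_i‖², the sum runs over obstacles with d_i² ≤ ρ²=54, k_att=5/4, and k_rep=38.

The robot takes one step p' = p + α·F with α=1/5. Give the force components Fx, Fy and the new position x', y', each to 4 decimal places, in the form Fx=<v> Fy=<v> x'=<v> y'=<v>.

F_att = 5/4·(g−p) = 5/4·(17,-3) = (21.2500,-3.7500)
o1: d²=394 > ρ²=54 → inactive
o2: d²=257 > ρ²=54 → inactive
o3: d²=197 > ρ²=54 → inactive
o4: d²=52 ≤ ρ²=54; F_rep = 38·(-4,6)/52² = (-0.0562,0.0843)
F = F_att + ΣF_rep = (21.1938,-3.6657)
p' = p + 1/5·F = (-1.7612,-5.7331)

Fx=21.1938 Fy=-3.6657 x'=-1.7612 y'=-5.7331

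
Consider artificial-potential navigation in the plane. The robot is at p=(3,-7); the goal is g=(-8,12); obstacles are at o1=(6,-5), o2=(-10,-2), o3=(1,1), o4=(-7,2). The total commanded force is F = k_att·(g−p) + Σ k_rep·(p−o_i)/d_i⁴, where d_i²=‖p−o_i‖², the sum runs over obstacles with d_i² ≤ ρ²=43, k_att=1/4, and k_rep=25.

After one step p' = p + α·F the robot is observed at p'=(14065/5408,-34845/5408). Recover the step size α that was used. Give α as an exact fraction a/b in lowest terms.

F_att = 1/4·(g−p) = 1/4·(-11,19) = (-2.7500,4.7500)
o1: d²=13 ≤ ρ²=43; F_rep = 25·(-3,-2)/13² = (-0.4438,-0.2959)
o2: d²=194 > ρ²=43 → inactive
o3: d²=68 > ρ²=43 → inactive
o4: d²=181 > ρ²=43 → inactive
F = F_att + ΣF_rep = (-3.1938,4.4541)
Δp = p'−p = (-0.3992,0.5568); α = Δx/Fx = (-2159/5408) / (-2159/676) = 1/8
check: Δy/Fy = (3011/5408) / (3011/676) = 1/8 ✓

α = 1/8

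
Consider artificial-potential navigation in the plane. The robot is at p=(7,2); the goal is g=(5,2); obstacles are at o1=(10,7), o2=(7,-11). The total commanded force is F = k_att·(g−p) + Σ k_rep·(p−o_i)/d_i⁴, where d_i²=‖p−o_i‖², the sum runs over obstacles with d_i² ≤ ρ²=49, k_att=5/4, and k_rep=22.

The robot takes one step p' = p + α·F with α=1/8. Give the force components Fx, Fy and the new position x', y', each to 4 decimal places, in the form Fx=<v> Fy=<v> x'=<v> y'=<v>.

Fx=-2.5571 Fy=-0.0952 x'=6.6804 y'=1.9881

F_att = 5/4·(g−p) = 5/4·(-2,0) = (-2.5000,0.0000)
o1: d²=34 ≤ ρ²=49; F_rep = 22·(-3,-5)/34² = (-0.0571,-0.0952)
o2: d²=169 > ρ²=49 → inactive
F = F_att + ΣF_rep = (-2.5571,-0.0952)
p' = p + 1/8·F = (6.6804,1.9881)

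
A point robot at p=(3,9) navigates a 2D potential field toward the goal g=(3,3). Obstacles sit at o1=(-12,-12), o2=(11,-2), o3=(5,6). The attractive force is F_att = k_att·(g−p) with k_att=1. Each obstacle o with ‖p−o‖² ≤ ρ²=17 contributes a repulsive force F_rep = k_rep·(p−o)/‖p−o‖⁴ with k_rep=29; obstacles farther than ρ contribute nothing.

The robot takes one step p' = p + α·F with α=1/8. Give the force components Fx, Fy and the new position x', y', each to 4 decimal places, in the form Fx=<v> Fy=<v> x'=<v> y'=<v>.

Fx=-0.3432 Fy=-5.4852 x'=2.9571 y'=8.3143

F_att = 1·(g−p) = 1·(0,-6) = (0.0000,-6.0000)
o1: d²=666 > ρ²=17 → inactive
o2: d²=185 > ρ²=17 → inactive
o3: d²=13 ≤ ρ²=17; F_rep = 29·(-2,3)/13² = (-0.3432,0.5148)
F = F_att + ΣF_rep = (-0.3432,-5.4852)
p' = p + 1/8·F = (2.9571,8.3143)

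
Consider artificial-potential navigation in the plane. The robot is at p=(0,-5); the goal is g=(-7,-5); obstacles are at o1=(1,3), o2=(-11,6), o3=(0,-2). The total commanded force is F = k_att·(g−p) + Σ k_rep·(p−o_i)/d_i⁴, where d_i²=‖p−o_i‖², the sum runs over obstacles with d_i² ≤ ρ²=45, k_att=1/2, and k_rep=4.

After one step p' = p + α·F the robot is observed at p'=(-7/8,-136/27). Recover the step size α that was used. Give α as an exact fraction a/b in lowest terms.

α = 1/4

F_att = 1/2·(g−p) = 1/2·(-7,0) = (-3.5000,0.0000)
o1: d²=65 > ρ²=45 → inactive
o2: d²=242 > ρ²=45 → inactive
o3: d²=9 ≤ ρ²=45; F_rep = 4·(0,-3)/9² = (0.0000,-0.1481)
F = F_att + ΣF_rep = (-3.5000,-0.1481)
Δp = p'−p = (-0.8750,-0.0370); α = Δx/Fx = (-7/8) / (-7/2) = 1/4
check: Δy/Fy = (-1/27) / (-4/27) = 1/4 ✓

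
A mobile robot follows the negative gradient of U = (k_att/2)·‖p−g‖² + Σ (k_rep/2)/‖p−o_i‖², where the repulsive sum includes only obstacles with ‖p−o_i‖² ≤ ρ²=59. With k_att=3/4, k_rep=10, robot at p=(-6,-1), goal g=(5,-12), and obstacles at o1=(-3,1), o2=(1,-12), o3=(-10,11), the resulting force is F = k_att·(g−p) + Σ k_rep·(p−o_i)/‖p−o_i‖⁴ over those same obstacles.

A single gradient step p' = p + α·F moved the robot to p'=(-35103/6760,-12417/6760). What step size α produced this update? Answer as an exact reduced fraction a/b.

F_att = 3/4·(g−p) = 3/4·(11,-11) = (8.2500,-8.2500)
o1: d²=13 ≤ ρ²=59; F_rep = 10·(-3,-2)/13² = (-0.1775,-0.1183)
o2: d²=170 > ρ²=59 → inactive
o3: d²=160 > ρ²=59 → inactive
F = F_att + ΣF_rep = (8.0725,-8.3683)
Δp = p'−p = (0.8072,-0.8368); α = Δx/Fx = (5457/6760) / (5457/676) = 1/10
check: Δy/Fy = (-5657/6760) / (-5657/676) = 1/10 ✓

α = 1/10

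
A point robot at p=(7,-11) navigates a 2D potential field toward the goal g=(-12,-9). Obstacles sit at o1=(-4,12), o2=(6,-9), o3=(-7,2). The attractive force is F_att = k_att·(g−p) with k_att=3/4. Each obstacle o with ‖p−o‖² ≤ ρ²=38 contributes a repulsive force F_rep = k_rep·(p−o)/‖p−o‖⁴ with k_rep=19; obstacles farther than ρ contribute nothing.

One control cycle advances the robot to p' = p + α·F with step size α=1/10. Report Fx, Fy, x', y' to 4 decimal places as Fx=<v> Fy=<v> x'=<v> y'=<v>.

Fx=-13.4900 Fy=-0.0200 x'=5.6510 y'=-11.0020

F_att = 3/4·(g−p) = 3/4·(-19,2) = (-14.2500,1.5000)
o1: d²=650 > ρ²=38 → inactive
o2: d²=5 ≤ ρ²=38; F_rep = 19·(1,-2)/5² = (0.7600,-1.5200)
o3: d²=365 > ρ²=38 → inactive
F = F_att + ΣF_rep = (-13.4900,-0.0200)
p' = p + 1/10·F = (5.6510,-11.0020)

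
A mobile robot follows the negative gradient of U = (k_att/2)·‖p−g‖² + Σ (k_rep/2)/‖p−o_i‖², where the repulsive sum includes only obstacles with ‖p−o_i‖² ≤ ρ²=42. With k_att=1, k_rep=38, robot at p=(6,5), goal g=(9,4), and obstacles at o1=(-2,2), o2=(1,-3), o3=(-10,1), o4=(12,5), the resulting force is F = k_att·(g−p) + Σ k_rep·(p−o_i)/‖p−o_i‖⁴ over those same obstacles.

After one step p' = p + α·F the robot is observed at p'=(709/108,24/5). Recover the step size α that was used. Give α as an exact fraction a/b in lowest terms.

α = 1/5

F_att = 1·(g−p) = 1·(3,-1) = (3.0000,-1.0000)
o1: d²=73 > ρ²=42 → inactive
o2: d²=89 > ρ²=42 → inactive
o3: d²=272 > ρ²=42 → inactive
o4: d²=36 ≤ ρ²=42; F_rep = 38·(-6,0)/36² = (-0.1759,0.0000)
F = F_att + ΣF_rep = (2.8241,-1.0000)
Δp = p'−p = (0.5648,-0.2000); α = Δx/Fx = (61/108) / (305/108) = 1/5
check: Δy/Fy = (-1/5) / (-1) = 1/5 ✓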